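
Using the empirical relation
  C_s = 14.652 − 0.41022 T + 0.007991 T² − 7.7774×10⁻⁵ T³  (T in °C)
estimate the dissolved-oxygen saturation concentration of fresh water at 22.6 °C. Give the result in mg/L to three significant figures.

C_s ≈ 8.56 mg/L

C_s = 14.652 − 0.41022×22.6 + 0.007991×22.6² − 7.7774×10⁻⁵×22.6³ = 8.565 mg/L.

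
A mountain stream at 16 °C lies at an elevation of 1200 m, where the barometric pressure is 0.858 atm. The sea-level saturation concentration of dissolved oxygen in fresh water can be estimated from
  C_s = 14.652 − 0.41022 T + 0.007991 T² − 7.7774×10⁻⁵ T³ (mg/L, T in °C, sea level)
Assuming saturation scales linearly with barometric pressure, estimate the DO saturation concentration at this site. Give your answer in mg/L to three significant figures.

At sea level: C_s = 14.652 − 0.41022×16 + 0.007991×16² − 7.7774×10⁻⁵×16³ = 9.816 mg/L.
Pressure correction: C_s' = 9.816 × 0.858 = 8.422 mg/L.

C_s ≈ 8.42 mg/L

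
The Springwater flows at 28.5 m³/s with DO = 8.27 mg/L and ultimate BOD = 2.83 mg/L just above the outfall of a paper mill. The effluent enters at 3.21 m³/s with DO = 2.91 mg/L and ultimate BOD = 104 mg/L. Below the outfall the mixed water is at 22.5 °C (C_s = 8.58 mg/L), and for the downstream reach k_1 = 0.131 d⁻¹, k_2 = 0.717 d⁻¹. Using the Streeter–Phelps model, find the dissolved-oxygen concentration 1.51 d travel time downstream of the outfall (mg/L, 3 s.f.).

DO ≈ 6.88 mg/L

Mixed DO = (28.5×8.27 + 3.21×2.91)/(28.5+3.21) = 245.0/31.71 = 7.727 mg/L.
Mixed L₀ = (28.5×2.83 + 3.21×104)/(31.71) = 414.5/31.71 = 13.07 mg/L.
Initial deficit D₀ = C_s − DO₀ = 8.58 − 7.727 = 0.8526 mg/L.
D(1.51) = [0.131×13.07/(0.717−0.131)](e^(−0.131×1.51) − e^(−0.717×1.51)) + 0.8526 e^(−0.717×1.51)
= 2.922 × (0.8205 − 0.3387) + 0.8526 × 0.3387 = 1.697 mg/L.
DO = 8.58 − 1.697 = 6.883 mg/L.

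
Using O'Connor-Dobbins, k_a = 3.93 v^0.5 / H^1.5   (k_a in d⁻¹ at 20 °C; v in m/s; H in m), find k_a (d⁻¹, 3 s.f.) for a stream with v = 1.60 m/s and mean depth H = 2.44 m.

k_a ≈ 1.30 d⁻¹

k_a = 3.93 × 1.60^0.5 / 2.44^1.5 = 3.93 × 1.265 / 3.811 = 1.304 d⁻¹.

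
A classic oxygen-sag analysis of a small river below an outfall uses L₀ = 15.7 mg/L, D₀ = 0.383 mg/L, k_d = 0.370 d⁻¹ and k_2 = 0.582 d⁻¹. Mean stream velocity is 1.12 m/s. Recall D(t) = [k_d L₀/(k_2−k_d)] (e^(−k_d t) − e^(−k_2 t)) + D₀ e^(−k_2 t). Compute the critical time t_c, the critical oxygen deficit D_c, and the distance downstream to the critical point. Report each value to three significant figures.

t_c ≈ 2.07 d; D_c ≈ 4.64 mg/L; x_c ≈ 200 km

With k_2/k_d = 1.573 and 1 − D₀(k_2−k_d)/(k_d L₀) = 0.9860,
t_c = ln(1.573 × 0.9860) / (0.582 − 0.370) = ln(1.551) / 0.2120 = 0.4389/0.2120 = 2.070 d.
D_c = (k_d/k_2) L₀ e^(−k_d t_c) = (0.370/0.582) × 15.7 × e^(−0.370×2.070) = 0.6357 × 15.7 × 0.4649 = 4.640 mg/L.
x_c = v t_c = 1.12 m/s × 2.070 d × 86400 s/d = 200300 m ≈ 200 km.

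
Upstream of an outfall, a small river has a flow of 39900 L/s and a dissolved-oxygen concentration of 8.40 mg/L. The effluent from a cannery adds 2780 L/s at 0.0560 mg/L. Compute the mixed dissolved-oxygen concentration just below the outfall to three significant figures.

7.86 mg/L

Flow-weighted mixing: C = (Q_r C_r + Q_w C_w)/(Q_r + Q_w)
= (39900×8.40 + 2780×0.0560)/(39900 + 2780) = 335300/42680 = 7.857 mg/L.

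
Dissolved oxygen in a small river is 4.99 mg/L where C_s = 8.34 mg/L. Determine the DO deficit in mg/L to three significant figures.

D = C_s − C = 8.34 − 4.99 = 3.35 mg/L.

D ≈ 3.35 mg/L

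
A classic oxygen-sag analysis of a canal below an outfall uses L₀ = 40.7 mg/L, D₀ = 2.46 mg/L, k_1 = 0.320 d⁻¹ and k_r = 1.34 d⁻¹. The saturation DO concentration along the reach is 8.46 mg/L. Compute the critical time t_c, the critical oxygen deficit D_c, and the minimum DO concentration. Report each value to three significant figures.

t_c = [1/(k_r−k_1)] ln[(k_r/k_1)(1 − D₀(k_r−k_1)/(k_1 L₀))]
= [1/(1.34−0.320)] ln[(1.34/0.320)(1 − 2.46×1.020/(0.320×40.7))]
= (1/1.020) ln[4.188 × 0.8073] = 0.9804 × ln(3.381) = 0.9804 × 1.218 = 1.194 d.
D_c = (k_1/k_r) L₀ e^(−k_1 t_c) = (0.320/1.34) × 40.7 × e^(−0.320×1.194) = 0.2388 × 40.7 × 0.6824 = 6.632 mg/L.
Minimum DO = C_s − D_c = 8.46 − 6.632 = 1.828 mg/L.

t_c ≈ 1.19 d; D_c ≈ 6.63 mg/L; min DO ≈ 1.83 mg/L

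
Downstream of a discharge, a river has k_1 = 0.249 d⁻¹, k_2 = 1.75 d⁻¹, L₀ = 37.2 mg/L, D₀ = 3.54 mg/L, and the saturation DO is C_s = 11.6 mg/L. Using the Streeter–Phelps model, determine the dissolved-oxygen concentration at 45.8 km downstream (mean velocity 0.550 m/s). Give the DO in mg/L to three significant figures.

Travel time t = x/v = 45.8 km / (0.550 m/s) = 45800 m / 0.550 m/s = 83270 s = 0.9638 d.
k_1 L₀/(k_2−k_1) = 0.249×37.2/(1.75−0.249) = 9.263/1.501 = 6.171 mg/L.
e^(−k_1 t) = e^(−0.249×0.9638) = 0.7866; e^(−k_2 t) = e^(−1.75×0.9638) = 0.1851.
D = 6.171 × (0.7866 − 0.1851) + 3.54 × 0.1851 = 3.712 + 0.6554 = 4.367 mg/L.
DO = C_s − D = 11.6 − 4.367 = 7.233 mg/L.

DO ≈ 7.23 mg/L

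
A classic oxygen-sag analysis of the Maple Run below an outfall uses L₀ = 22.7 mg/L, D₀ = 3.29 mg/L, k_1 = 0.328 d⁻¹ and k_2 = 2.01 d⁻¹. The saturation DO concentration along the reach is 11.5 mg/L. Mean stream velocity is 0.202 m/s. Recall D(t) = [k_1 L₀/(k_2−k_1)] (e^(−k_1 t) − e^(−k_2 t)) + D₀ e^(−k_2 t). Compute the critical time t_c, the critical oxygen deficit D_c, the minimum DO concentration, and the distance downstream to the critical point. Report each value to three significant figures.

t_c ≈ 0.270 d; D_c ≈ 3.39 mg/L; min DO ≈ 8.11 mg/L; x_c ≈ 4.70 km

At the critical point dD/dt = 0, so k_1 L₀ e^(−k_1 t) = k_2 D. Substituting D(t) from the Streeter–Phelps equation and solving for t gives
t_c = ln[(k_2/k_1)(1 − D₀(k_2−k_1)/(k_1 L₀))] / (k_2−k_1).
Here k_2−k_1 = 1.682 d⁻¹ and 1 − D₀(k_2−k_1)/(k_1 L₀) = 1 − 3.29×1.682/(0.328×22.7) = 0.2568, so
t_c = ln(6.128 × 0.2568) / 1.682 = 0.4533 / 1.682 = 0.2695 d.
D_c = (k_1/k_2) L₀ e^(−k_1 t_c) = (0.328/2.01) × 22.7 × e^(−0.328×0.2695) = 0.1632 × 22.7 × 0.9154 = 3.391 mg/L.
Minimum DO = C_s − D_c = 11.5 − 3.391 = 8.109 mg/L.
x_c = v t_c = 0.202 m/s × 0.2695 d × 86400 s/d = 4704 m ≈ 4.70 km.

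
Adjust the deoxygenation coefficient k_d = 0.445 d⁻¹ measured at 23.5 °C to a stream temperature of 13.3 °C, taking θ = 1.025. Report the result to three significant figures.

k_d ≈ 0.346 d⁻¹

k_d(T₂) = k_d(T₁) · θ^(T₂−T₁) = 0.445 × 1.025^(13.3−23.5)
= 0.445 × 1.025^-10.2 = 0.445 × 0.7773 = 0.3459 d⁻¹.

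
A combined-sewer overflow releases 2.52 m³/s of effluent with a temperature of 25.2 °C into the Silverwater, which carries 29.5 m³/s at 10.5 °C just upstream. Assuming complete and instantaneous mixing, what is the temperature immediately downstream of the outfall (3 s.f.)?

11.7 °C

Flow-weighted mixing: C = (Q_r C_r + Q_w C_w)/(Q_r + Q_w)
= (29.5×10.5 + 2.52×25.2)/(29.5 + 2.52) = 373.3/32.02 = 11.66 °C.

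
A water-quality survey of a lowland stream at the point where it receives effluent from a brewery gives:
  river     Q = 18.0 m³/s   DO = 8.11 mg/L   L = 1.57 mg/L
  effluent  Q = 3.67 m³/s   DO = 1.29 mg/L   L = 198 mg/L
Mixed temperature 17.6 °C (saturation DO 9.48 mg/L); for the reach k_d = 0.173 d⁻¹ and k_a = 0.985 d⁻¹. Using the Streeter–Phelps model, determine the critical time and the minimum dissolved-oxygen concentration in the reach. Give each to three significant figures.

t_c ≈ 1.63 d; minimum DO ≈ 4.86 mg/L

Mixed DO = (18.0×8.11 + 3.67×1.29)/(18.0+3.67) = 150.7/21.67 = 6.955 mg/L.
Mixed L₀ = (18.0×1.57 + 3.67×198)/(21.67) = 754.9/21.67 = 34.84 mg/L.
Initial deficit D₀ = C_s − DO₀ = 9.48 − 6.955 = 2.525 mg/L.
t_c = (1/0.8120) ln[(0.985/0.173)(1 − 2.525×0.8120/(0.173×34.84))] = 1.232 × ln(3.757) = 1.630 d.
D_c = (0.173/0.985) × 34.84 × e^(−0.173×1.630) = 0.1756 × 34.84 × 0.7543 = 4.615 mg/L.
Minimum DO = 9.48 − 4.615 = 4.865 mg/L.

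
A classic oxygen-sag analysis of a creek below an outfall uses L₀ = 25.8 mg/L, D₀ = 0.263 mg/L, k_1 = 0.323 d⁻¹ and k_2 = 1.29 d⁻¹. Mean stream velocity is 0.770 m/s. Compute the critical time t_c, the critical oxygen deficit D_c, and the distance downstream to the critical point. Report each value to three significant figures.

t_c ≈ 1.40 d; D_c ≈ 4.11 mg/L; x_c ≈ 93.1 km

t_c = [1/(k_2−k_1)] ln[(k_2/k_1)(1 − D₀(k_2−k_1)/(k_1 L₀))]
= [1/(1.29−0.323)] ln[(1.29/0.323)(1 − 0.263×0.9670/(0.323×25.8))]
= (1/0.9670) ln[3.994 × 0.9695] = 1.034 × ln(3.872) = 1.034 × 1.354 = 1.400 d.
D_c = (k_1/k_2) L₀ e^(−k_1 t_c) = (0.323/1.29) × 25.8 × e^(−0.323×1.400) = 0.2504 × 25.8 × 0.6362 = 4.110 mg/L.
x_c = v t_c = 0.770 m/s × 1.400 d × 86400 s/d = 93140 m ≈ 93.1 km.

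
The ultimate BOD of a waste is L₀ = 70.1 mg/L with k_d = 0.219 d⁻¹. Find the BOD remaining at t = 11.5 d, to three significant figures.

L ≈ 5.65 mg/L

L_t = L₀ e^(−k_d t) = 70.1 × e^(−0.219×11.5) = 70.1 × 0.08058 = 5.649 mg/L.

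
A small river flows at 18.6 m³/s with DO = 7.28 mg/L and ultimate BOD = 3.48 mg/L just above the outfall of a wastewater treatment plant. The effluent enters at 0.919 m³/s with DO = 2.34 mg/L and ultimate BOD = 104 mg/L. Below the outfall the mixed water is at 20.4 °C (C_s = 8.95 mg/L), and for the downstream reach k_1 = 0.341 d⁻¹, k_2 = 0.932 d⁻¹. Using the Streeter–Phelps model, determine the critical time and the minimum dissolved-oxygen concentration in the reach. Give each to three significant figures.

t_c ≈ 0.833 d; minimum DO ≈ 6.69 mg/L

Mixed DO = (18.6×7.28 + 0.919×2.34)/(18.6+0.919) = 137.6/19.52 = 7.047 mg/L.
Mixed L₀ = (18.6×3.48 + 0.919×104)/(19.52) = 160.3/19.52 = 8.213 mg/L.
Initial deficit D₀ = C_s − DO₀ = 8.95 − 7.047 = 1.903 mg/L.
t_c = (1/0.5910) ln[(0.932/0.341)(1 − 1.903×0.5910/(0.341×8.213))] = 1.692 × ln(1.636) = 0.8327 d.
D_c = (0.341/0.932) × 8.213 × e^(−0.341×0.8327) = 0.3659 × 8.213 × 0.7528 = 2.262 mg/L.
Minimum DO = 8.95 − 2.262 = 6.688 mg/L.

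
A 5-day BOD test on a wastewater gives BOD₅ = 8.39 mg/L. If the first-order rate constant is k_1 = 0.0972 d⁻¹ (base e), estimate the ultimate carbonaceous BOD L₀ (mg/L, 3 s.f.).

L₀ ≈ 21.8 mg/L

BOD₅ = L₀(1 − e^(−5k_1)) ⇒ L₀ = BOD₅ / (1 − e^(−5×0.0972))
= 8.39 / (1 − 0.6151) = 8.39 / 0.3849 = 21.80 mg/L.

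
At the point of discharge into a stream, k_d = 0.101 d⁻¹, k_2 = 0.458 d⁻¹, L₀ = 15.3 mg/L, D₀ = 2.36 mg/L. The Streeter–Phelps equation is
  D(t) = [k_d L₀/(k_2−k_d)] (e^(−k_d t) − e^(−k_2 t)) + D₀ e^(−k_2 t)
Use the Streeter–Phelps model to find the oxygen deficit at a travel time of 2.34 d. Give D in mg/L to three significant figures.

D ≈ 2.74 mg/L

k_d L₀/(k_2−k_d) = 0.101×15.3/(0.458−0.101) = 1.545/0.3570 = 4.329 mg/L.
e^(−k_d t) = e^(−0.101×2.340) = 0.7895; e^(−k_2 t) = e^(−0.458×2.340) = 0.3424.
D = 4.329 × (0.7895 − 0.3424) + 2.36 × 0.3424 = 1.935 + 0.8081 = 2.743 mg/L.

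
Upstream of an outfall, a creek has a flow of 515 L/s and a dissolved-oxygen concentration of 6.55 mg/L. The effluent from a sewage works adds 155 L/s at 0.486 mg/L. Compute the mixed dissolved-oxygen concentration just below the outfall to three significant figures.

5.15 mg/L

Flow-weighted mixing: C = (Q_r C_r + Q_w C_w)/(Q_r + Q_w)
= (515×6.55 + 155×0.486)/(515 + 155) = 3449/670.0 = 5.147 mg/L.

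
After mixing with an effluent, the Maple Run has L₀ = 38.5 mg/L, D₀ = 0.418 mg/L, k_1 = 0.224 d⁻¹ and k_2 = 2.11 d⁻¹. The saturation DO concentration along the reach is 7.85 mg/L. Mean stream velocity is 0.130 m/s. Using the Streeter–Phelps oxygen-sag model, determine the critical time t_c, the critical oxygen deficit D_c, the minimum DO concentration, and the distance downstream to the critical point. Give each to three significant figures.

t_c ≈ 1.14 d; D_c ≈ 3.17 mg/L; min DO ≈ 4.68 mg/L; x_c ≈ 12.8 km

t_c = [1/(k_2−k_1)] ln[(k_2/k_1)(1 − D₀(k_2−k_1)/(k_1 L₀))]
= [1/(2.11−0.224)] ln[(2.11/0.224)(1 − 0.418×1.886/(0.224×38.5))]
= (1/1.886) ln[9.420 × 0.9086] = 0.5302 × ln(8.559) = 0.5302 × 2.147 = 1.138 d.
L(t_c) = L₀ e^(−k_1 t_c) = 38.5 × 0.7749 = 29.83 mg/L, and at the critical point k_2 D_c = k_1 L, so D_c = (0.224/2.11) × 29.83 = 3.167 mg/L.
Minimum DO = C_s − D_c = 7.85 − 3.167 = 4.683 mg/L.
x_c = v t_c = 0.130 m/s × 1.138 d × 86400 s/d = 12790 m ≈ 12.8 km.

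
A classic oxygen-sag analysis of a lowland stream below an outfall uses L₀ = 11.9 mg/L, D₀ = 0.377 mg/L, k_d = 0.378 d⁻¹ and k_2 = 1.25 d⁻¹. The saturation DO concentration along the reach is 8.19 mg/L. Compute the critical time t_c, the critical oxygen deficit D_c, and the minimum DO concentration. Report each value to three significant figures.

t_c ≈ 1.28 d; D_c ≈ 2.21 mg/L; min DO ≈ 5.98 mg/L

With k_2/k_d = 3.307 and 1 − D₀(k_2−k_d)/(k_d L₀) = 0.9269,
t_c = ln(3.307 × 0.9269) / (1.25 − 0.378) = ln(3.065) / 0.8720 = 1.120/0.8720 = 1.285 d.
L(t_c) = L₀ e^(−k_d t_c) = 11.9 × 0.6154 = 7.323 mg/L, and at the critical point k_2 D_c = k_d L, so D_c = (0.378/1.25) × 7.323 = 2.214 mg/L.
Minimum DO = C_s − D_c = 8.19 − 2.214 = 5.976 mg/L.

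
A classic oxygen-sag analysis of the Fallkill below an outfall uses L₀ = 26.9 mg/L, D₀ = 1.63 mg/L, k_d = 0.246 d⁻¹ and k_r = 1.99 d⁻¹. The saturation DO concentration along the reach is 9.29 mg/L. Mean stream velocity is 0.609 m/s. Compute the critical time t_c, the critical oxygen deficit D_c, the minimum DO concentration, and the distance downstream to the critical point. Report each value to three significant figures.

t_c = [1/(k_r−k_d)] ln[(k_r/k_d)(1 − D₀(k_r−k_d)/(k_d L₀))]
= [1/(1.99−0.246)] ln[(1.99/0.246)(1 − 1.63×1.744/(0.246×26.9))]
= (1/1.744) ln[8.089 × 0.5704] = 0.5734 × ln(4.614) = 0.5734 × 1.529 = 0.8768 d.
L(t_c) = L₀ e^(−k_d t_c) = 26.9 × 0.8060 = 21.68 mg/L, and at the critical point k_r D_c = k_d L, so D_c = (0.246/1.99) × 21.68 = 2.680 mg/L.
Minimum DO = C_s − D_c = 9.29 − 2.680 = 6.610 mg/L.
x_c = v t_c = 0.609 m/s × 0.8768 d × 86400 s/d = 46140 m ≈ 46.1 km.

t_c ≈ 0.877 d; D_c ≈ 2.68 mg/L; min DO ≈ 6.61 mg/L; x_c ≈ 46.1 km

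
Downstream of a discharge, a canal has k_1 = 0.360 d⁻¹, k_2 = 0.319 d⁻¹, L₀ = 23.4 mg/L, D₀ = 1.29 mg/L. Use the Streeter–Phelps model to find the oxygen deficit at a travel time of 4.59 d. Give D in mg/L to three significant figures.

D ≈ 8.45 mg/L

k_1 L₀/(k_2−k_1) = 0.360×23.4/(0.319−0.360) = 8.424/-0.04100 = -205.5 mg/L.
e^(−k_1 t) = e^(−0.360×4.590) = 0.1916; e^(−k_2 t) = e^(−0.319×4.590) = 0.2313.
D = -205.5 × (0.1916 − 0.2313) + 1.29 × 0.2313 = 8.151 + 0.2983 = 8.449 mg/L.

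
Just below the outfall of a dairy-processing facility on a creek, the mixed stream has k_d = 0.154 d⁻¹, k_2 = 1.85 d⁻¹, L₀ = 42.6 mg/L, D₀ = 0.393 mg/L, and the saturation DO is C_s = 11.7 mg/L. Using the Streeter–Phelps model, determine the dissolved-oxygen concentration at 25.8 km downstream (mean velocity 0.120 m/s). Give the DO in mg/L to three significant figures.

DO ≈ 9.10 mg/L

Travel time t = x/v = 25.8 km / (0.120 m/s) = 25800 m / 0.120 m/s = 215000 s = 2.488 d.
k_d L₀/(k_2−k_d) = 0.154×42.6/(1.85−0.154) = 6.560/1.696 = 3.868 mg/L.
e^(−k_d t) = e^(−0.154×2.488) = 0.6817; e^(−k_2 t) = e^(−1.85×2.488) = 0.01002.
D = 3.868 × (0.6817 − 0.01002) + 0.393 × 0.01002 = 2.598 + 0.003936 = 2.602 mg/L.
DO = C_s − D = 11.7 − 2.602 = 9.098 mg/L.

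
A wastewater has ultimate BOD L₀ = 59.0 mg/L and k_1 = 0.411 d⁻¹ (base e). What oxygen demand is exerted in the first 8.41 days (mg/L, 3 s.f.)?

y ≈ 57.1 mg/L

y_t = L₀(1 − e^(−k_1 t)) = 59.0 × (1 − e^(−0.411×8.41))
= 59.0 × (1 − 0.03154) = 59.0 × 0.9685 = 57.14 mg/L.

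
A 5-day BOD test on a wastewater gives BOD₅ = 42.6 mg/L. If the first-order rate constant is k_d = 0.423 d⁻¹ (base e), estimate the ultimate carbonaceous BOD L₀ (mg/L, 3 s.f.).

L₀ ≈ 48.4 mg/L

BOD₅ = L₀(1 − e^(−5k_d)) ⇒ L₀ = BOD₅ / (1 − e^(−5×0.423))
= 42.6 / (1 − 0.1206) = 42.6 / 0.8794 = 48.44 mg/L.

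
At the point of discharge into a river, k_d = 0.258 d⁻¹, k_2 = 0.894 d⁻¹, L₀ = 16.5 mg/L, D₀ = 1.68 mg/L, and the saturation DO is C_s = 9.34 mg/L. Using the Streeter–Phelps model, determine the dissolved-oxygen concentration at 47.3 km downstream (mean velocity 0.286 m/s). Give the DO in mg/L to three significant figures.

DO ≈ 6.16 mg/L

Travel time t = x/v = 47.3 km / (0.286 m/s) = 47300 m / 0.286 m/s = 165400 s = 1.914 d.
k_d L₀/(k_2−k_d) = 0.258×16.5/(0.894−0.258) = 4.257/0.6360 = 6.693 mg/L.
e^(−k_d t) = e^(−0.258×1.914) = 0.6103; e^(−k_2 t) = e^(−0.894×1.914) = 0.1806.
D = 6.693 × (0.6103 − 0.1806) + 1.68 × 0.1806 = 2.876 + 0.3035 = 3.179 mg/L.
DO = C_s − D = 9.34 − 3.179 = 6.161 mg/L.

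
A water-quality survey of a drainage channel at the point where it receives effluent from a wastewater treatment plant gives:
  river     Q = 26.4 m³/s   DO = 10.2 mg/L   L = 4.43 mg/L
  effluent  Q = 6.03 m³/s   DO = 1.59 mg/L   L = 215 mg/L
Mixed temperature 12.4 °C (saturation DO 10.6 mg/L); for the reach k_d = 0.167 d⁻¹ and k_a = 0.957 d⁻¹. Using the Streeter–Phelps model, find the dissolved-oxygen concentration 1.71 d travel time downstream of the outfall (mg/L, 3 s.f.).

Mixed DO = (26.4×10.2 + 6.03×1.59)/(26.4+6.03) = 278.9/32.43 = 8.599 mg/L.
Mixed L₀ = (26.4×4.43 + 6.03×215)/(32.43) = 1413/32.43 = 43.58 mg/L.
Initial deficit D₀ = C_s − DO₀ = 10.6 − 8.599 = 2.001 mg/L.
D(1.71) = [0.167×43.58/(0.957−0.167)](e^(−0.167×1.71) − e^(−0.957×1.71)) + 2.001 e^(−0.957×1.71)
= 9.213 × (0.7516 − 0.1947) + 2.001 × 0.1947 = 5.520 mg/L.
DO = 10.6 − 5.520 = 5.080 mg/L.

DO ≈ 5.08 mg/L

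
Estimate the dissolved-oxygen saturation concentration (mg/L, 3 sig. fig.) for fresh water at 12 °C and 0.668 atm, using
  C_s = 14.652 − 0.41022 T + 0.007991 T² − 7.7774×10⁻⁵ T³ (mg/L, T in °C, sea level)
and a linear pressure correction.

At sea level: C_s = 14.652 − 0.41022×12 + 0.007991×12² − 7.7774×10⁻⁵×12³ = 10.75 mg/L.
Pressure correction: C_s' = 10.75 × 0.668 = 7.178 mg/L.

C_s ≈ 7.18 mg/L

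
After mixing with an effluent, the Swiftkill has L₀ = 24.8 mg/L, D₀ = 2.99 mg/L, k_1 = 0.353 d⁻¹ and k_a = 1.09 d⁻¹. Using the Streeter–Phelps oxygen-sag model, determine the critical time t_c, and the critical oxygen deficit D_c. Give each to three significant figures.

t_c = [1/(k_a−k_1)] ln[(k_a/k_1)(1 − D₀(k_a−k_1)/(k_1 L₀))]
= [1/(1.09−0.353)] ln[(1.09/0.353)(1 − 2.99×0.7370/(0.353×24.8))]
= (1/0.7370) ln[3.088 × 0.7483] = 1.357 × ln(2.311) = 1.357 × 0.8375 = 1.136 d.
D_c = (k_1/k_a) L₀ e^(−k_1 t_c) = (0.353/1.09) × 24.8 × e^(−0.353×1.136) = 0.3239 × 24.8 × 0.6696 = 5.378 mg/L.

t_c ≈ 1.14 d; D_c ≈ 5.38 mg/L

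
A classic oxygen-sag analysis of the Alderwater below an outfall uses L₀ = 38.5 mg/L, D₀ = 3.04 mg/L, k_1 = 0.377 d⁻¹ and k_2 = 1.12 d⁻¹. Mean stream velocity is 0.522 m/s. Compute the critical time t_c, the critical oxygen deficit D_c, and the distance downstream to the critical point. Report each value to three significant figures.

t_c ≈ 1.24 d; D_c ≈ 8.13 mg/L; x_c ≈ 55.8 km

At the critical point dD/dt = 0, so k_1 L₀ e^(−k_1 t) = k_2 D. Substituting D(t) from the Streeter–Phelps equation and solving for t gives
t_c = ln[(k_2/k_1)(1 − D₀(k_2−k_1)/(k_1 L₀))] / (k_2−k_1).
Here k_2−k_1 = 0.7430 d⁻¹ and 1 − D₀(k_2−k_1)/(k_1 L₀) = 1 − 3.04×0.7430/(0.377×38.5) = 0.8444, so
t_c = ln(2.971 × 0.8444) / 0.7430 = 0.9197 / 0.7430 = 1.238 d.
L(t_c) = L₀ e^(−k_1 t_c) = 38.5 × 0.6271 = 24.14 mg/L, and at the critical point k_2 D_c = k_1 L, so D_c = (0.377/1.12) × 24.14 = 8.127 mg/L.
x_c = v t_c = 0.522 m/s × 1.238 d × 86400 s/d = 55830 m ≈ 55.8 km.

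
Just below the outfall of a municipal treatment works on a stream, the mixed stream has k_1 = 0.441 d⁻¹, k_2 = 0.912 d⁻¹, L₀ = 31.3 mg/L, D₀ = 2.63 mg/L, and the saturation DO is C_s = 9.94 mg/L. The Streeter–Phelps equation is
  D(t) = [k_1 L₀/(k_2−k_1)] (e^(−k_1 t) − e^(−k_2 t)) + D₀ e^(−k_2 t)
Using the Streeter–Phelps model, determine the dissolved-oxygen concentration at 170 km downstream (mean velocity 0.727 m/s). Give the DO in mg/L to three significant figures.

DO ≈ 3.32 mg/L

Travel time t = x/v = 170 km / (0.727 m/s) = 170000 m / 0.727 m/s = 233800 s = 2.706 d.
k_1 L₀/(k_2−k_1) = 0.441×31.3/(0.912−0.441) = 13.80/0.4710 = 29.31 mg/L.
e^(−k_1 t) = e^(−0.441×2.706) = 0.3031; e^(−k_2 t) = e^(−0.912×2.706) = 0.08473.
D = 29.31 × (0.3031 − 0.08473) + 2.63 × 0.08473 = 6.401 + 0.2228 = 6.624 mg/L.
DO = C_s − D = 9.94 − 6.624 = 3.316 mg/L.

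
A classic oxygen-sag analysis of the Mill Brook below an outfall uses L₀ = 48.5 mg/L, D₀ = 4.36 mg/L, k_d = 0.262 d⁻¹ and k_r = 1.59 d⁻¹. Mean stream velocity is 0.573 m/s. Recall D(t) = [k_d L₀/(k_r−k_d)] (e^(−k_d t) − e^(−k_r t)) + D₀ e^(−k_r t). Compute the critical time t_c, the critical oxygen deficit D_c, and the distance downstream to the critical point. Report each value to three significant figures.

t_c ≈ 0.900 d; D_c ≈ 6.31 mg/L; x_c ≈ 44.5 km

At the critical point dD/dt = 0, so k_d L₀ e^(−k_d t) = k_r D. Substituting D(t) from the Streeter–Phelps equation and solving for t gives
t_c = ln[(k_r/k_d)(1 − D₀(k_r−k_d)/(k_d L₀))] / (k_r−k_d).
Here k_r−k_d = 1.328 d⁻¹ and 1 − D₀(k_r−k_d)/(k_d L₀) = 1 − 4.36×1.328/(0.262×48.5) = 0.5443, so
t_c = ln(6.069 × 0.5443) / 1.328 = 1.195 / 1.328 = 0.8998 d.
D_c = (k_d/k_r) L₀ e^(−k_d t_c) = (0.262/1.59) × 48.5 × e^(−0.262×0.8998) = 0.1648 × 48.5 × 0.7900 = 6.313 mg/L.
x_c = v t_c = 0.573 m/s × 0.8998 d × 86400 s/d = 44550 m ≈ 44.5 km.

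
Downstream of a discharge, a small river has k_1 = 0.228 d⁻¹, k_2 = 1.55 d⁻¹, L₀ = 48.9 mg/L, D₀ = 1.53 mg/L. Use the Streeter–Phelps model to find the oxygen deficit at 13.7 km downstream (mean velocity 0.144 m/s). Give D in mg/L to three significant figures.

D ≈ 5.31 mg/L

Travel time t = x/v = 13.7 km / (0.144 m/s) = 13700 m / 0.144 m/s = 95140 s = 1.101 d.
k_1 L₀/(k_2−k_1) = 0.228×48.9/(1.55−0.228) = 11.15/1.322 = 8.434 mg/L.
e^(−k_1 t) = e^(−0.228×1.101) = 0.7780; e^(−k_2 t) = e^(−1.55×1.101) = 0.1815.
D = 8.434 × (0.7780 − 0.1815) + 1.53 × 0.1815 = 5.031 + 0.2776 = 5.308 mg/L.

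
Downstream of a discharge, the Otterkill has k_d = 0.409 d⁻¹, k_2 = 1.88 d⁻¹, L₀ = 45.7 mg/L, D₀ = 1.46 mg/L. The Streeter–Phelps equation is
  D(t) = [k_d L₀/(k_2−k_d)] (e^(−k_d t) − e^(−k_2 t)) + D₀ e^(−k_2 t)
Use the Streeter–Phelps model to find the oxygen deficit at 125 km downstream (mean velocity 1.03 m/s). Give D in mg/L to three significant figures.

D ≈ 6.35 mg/L

Travel time t = x/v = 125 km / (1.03 m/s) = 125000 m / 1.03 m/s = 121400 s = 1.405 d.
k_d L₀/(k_2−k_d) = 0.409×45.7/(1.88−0.409) = 18.69/1.471 = 12.71 mg/L.
e^(−k_d t) = e^(−0.409×1.405) = 0.5630; e^(−k_2 t) = e^(−1.88×1.405) = 0.07131.
D = 12.71 × (0.5630 − 0.07131) + 1.46 × 0.07131 = 6.248 + 0.1041 = 6.352 mg/L.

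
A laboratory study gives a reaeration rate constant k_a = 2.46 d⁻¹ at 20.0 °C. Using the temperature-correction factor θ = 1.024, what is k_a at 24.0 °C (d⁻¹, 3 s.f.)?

k_a ≈ 2.70 d⁻¹

k_a(T₂) = k_a(T₁) · θ^(T₂−T₁) = 2.46 × 1.024^(24.0−20.0)
= 2.46 × 1.024^4.00 = 2.46 × 1.100 = 2.705 d⁻¹.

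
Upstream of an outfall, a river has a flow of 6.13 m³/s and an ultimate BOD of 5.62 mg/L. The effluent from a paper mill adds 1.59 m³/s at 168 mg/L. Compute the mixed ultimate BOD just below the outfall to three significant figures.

39.1 mg/L

Flow-weighted mixing: C = (Q_r C_r + Q_w C_w)/(Q_r + Q_w)
= (6.13×5.62 + 1.59×168)/(6.13 + 1.59) = 301.6/7.720 = 39.06 mg/L.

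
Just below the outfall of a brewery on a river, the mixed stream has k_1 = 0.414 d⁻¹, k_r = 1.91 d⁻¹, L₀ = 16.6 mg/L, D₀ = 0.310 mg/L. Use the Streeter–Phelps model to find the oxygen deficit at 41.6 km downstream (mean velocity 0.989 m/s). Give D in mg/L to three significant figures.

D ≈ 2.06 mg/L

Travel time t = x/v = 41.6 km / (0.989 m/s) = 41600 m / 0.989 m/s = 42060 s = 0.4868 d.
k_1 L₀/(k_r−k_1) = 0.414×16.6/(1.91−0.414) = 6.872/1.496 = 4.594 mg/L.
e^(−k_1 t) = e^(−0.414×0.4868) = 0.8175; e^(−k_r t) = e^(−1.91×0.4868) = 0.3946.
D = 4.594 × (0.8175 − 0.3946) + 0.310 × 0.3946 = 1.943 + 0.1223 = 2.065 mg/L.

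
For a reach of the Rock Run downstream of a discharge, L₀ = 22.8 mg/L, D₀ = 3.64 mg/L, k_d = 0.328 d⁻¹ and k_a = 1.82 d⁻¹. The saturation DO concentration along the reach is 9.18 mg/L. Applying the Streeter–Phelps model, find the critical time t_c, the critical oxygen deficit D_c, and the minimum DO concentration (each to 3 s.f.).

With k_a/k_d = 5.549 and 1 − D₀(k_a−k_d)/(k_d L₀) = 0.2738,
t_c = ln(5.549 × 0.2738) / (1.82 − 0.328) = ln(1.519) / 1.492 = 0.4182/1.492 = 0.2803 d.
L(t_c) = L₀ e^(−k_d t_c) = 22.8 × 0.9122 = 20.80 mg/L, and at the critical point k_a D_c = k_d L, so D_c = (0.328/1.82) × 20.80 = 3.748 mg/L.
Minimum DO = C_s − D_c = 9.18 − 3.748 = 5.432 mg/L.

t_c ≈ 0.280 d; D_c ≈ 3.75 mg/L; min DO ≈ 5.43 mg/L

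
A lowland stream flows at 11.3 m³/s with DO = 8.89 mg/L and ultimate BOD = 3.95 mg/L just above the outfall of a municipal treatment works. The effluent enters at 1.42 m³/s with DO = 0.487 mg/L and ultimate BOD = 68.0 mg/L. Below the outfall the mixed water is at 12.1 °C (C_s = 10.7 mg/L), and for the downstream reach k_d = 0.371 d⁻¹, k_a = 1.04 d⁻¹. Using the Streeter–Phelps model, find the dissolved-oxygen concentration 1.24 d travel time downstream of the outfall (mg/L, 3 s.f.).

DO ≈ 7.75 mg/L

Mixed DO = (11.3×8.89 + 1.42×0.487)/(11.3+1.42) = 101.1/12.72 = 7.952 mg/L.
Mixed L₀ = (11.3×3.95 + 1.42×68.0)/(12.72) = 141.2/12.72 = 11.10 mg/L.
Initial deficit D₀ = C_s − DO₀ = 10.7 − 7.952 = 2.748 mg/L.
D(1.24) = [0.371×11.10/(1.04−0.371)](e^(−0.371×1.24) − e^(−1.04×1.24)) + 2.748 e^(−1.04×1.24)
= 6.156 × (0.6313 − 0.2754) + 2.748 × 0.2754 = 2.947 mg/L.
DO = 10.7 − 2.947 = 7.753 mg/L.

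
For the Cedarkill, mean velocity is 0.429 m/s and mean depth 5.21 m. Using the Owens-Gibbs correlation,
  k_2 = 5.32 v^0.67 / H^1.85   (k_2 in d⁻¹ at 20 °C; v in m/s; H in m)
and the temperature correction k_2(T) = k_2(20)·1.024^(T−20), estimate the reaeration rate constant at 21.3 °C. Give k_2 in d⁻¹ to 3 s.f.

k_2 ≈ 0.147 d⁻¹

k_2(20) = 5.32 × 0.429^0.67 / 5.21^1.85 = 5.32 × 0.5672 / 21.19 = 0.1424 d⁻¹.
k_2(21.3) = 0.1424 × 1.024^(21.3−20) = 0.1424 × 1.031 = 0.1469 d⁻¹.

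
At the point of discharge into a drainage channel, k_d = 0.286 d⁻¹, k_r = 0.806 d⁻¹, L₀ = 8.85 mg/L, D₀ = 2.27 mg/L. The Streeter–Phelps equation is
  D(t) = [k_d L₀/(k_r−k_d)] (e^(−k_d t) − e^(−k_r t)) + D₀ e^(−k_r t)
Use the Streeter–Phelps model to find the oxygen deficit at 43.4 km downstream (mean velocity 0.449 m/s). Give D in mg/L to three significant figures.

D ≈ 2.48 mg/L

Travel time t = x/v = 43.4 km / (0.449 m/s) = 43400 m / 0.449 m/s = 96660 s = 1.119 d.
k_d L₀/(k_r−k_d) = 0.286×8.85/(0.806−0.286) = 2.531/0.5200 = 4.867 mg/L.
e^(−k_d t) = e^(−0.286×1.119) = 0.7262; e^(−k_r t) = e^(−0.806×1.119) = 0.4059.
D = 4.867 × (0.7262 − 0.4059) + 2.27 × 0.4059 = 1.559 + 0.9213 = 2.480 mg/L.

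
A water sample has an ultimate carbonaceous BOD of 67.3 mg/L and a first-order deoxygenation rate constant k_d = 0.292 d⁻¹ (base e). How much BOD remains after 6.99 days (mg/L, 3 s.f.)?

L ≈ 8.74 mg/L

L_t = L₀ e^(−k_d t) = 67.3 × e^(−0.292×6.99) = 67.3 × 0.1299 = 8.741 mg/L.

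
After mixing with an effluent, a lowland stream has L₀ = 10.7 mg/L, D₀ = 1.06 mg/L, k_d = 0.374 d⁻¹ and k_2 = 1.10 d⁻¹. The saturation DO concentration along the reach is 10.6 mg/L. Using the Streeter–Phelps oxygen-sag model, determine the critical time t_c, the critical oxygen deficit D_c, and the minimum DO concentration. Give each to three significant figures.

t_c = [1/(k_2−k_d)] ln[(k_2/k_d)(1 − D₀(k_2−k_d)/(k_d L₀))]
= [1/(1.10−0.374)] ln[(1.10/0.374)(1 − 1.06×0.7260/(0.374×10.7))]
= (1/0.7260) ln[2.941 × 0.8077] = 1.377 × ln(2.376) = 1.377 × 0.8652 = 1.192 d.
D_c = (k_d/k_2) L₀ e^(−k_d t_c) = (0.374/1.10) × 10.7 × e^(−0.374×1.192) = 0.3400 × 10.7 × 0.6404 = 2.330 mg/L.
Minimum DO = C_s − D_c = 10.6 − 2.330 = 8.270 mg/L.

t_c ≈ 1.19 d; D_c ≈ 2.33 mg/L; min DO ≈ 8.27 mg/L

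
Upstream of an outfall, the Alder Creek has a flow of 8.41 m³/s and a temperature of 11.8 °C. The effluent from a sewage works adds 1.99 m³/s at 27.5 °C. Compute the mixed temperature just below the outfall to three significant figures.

Flow-weighted mixing: C = (Q_r C_r + Q_w C_w)/(Q_r + Q_w)
= (8.41×11.8 + 1.99×27.5)/(8.41 + 1.99) = 154.0/10.40 = 14.80 °C.

14.8 °C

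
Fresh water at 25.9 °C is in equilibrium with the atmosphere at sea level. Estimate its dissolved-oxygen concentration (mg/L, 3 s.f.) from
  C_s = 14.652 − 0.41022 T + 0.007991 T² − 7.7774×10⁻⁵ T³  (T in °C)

C_s = 14.652 − 0.41022×25.9 + 0.007991×25.9² − 7.7774×10⁻⁵×25.9³ = 8.037 mg/L.

C_s ≈ 8.04 mg/L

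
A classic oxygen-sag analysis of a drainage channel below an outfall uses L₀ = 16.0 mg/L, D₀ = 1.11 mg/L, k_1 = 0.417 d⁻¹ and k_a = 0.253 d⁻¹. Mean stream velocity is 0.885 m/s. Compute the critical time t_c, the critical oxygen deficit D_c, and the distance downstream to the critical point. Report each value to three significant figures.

With k_a/k_1 = 0.6067 and 1 − D₀(k_a−k_1)/(k_1 L₀) = 1.027,
t_c = ln(0.6067 × 1.027) / (0.253 − 0.417) = ln(0.6233) / -0.1640 = -0.4728/-0.1640 = 2.883 d.
L(t_c) = L₀ e^(−k_1 t_c) = 16.0 × 0.3006 = 4.809 mg/L, and at the critical point k_a D_c = k_1 L, so D_c = (0.417/0.253) × 4.809 = 7.926 mg/L.
x_c = v t_c = 0.885 m/s × 2.883 d × 86400 s/d = 220400 m ≈ 220 km.

t_c ≈ 2.88 d; D_c ≈ 7.93 mg/L; x_c ≈ 220 km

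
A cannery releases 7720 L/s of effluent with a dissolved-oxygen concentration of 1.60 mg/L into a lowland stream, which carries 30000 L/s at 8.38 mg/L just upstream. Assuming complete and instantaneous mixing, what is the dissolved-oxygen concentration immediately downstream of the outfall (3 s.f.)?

6.99 mg/L

Flow-weighted mixing: C = (Q_r C_r + Q_w C_w)/(Q_r + Q_w)
= (30000×8.38 + 7720×1.60)/(30000 + 7720) = 263800/37720 = 6.992 mg/L.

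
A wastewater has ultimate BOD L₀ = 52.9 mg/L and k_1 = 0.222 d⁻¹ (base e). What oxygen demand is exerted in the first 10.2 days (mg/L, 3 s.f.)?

y_t = L₀(1 − e^(−k_1 t)) = 52.9 × (1 − e^(−0.222×10.2))
= 52.9 × (1 − 0.1039) = 52.9 × 0.8961 = 47.40 mg/L.

y ≈ 47.4 mg/L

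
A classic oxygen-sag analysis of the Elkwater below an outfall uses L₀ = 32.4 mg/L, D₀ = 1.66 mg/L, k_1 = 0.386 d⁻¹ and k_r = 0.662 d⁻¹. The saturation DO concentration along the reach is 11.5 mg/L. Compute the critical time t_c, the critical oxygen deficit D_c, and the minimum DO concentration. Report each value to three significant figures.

t_c ≈ 1.82 d; D_c ≈ 9.36 mg/L; min DO ≈ 2.14 mg/L

t_c = [1/(k_r−k_1)] ln[(k_r/k_1)(1 − D₀(k_r−k_1)/(k_1 L₀))]
= [1/(0.662−0.386)] ln[(0.662/0.386)(1 − 1.66×0.2760/(0.386×32.4))]
= (1/0.2760) ln[1.715 × 0.9634] = 3.623 × ln(1.652) = 3.623 × 0.5021 = 1.819 d.
L(t_c) = L₀ e^(−k_1 t_c) = 32.4 × 0.4955 = 16.05 mg/L, and at the critical point k_r D_c = k_1 L, so D_c = (0.386/0.662) × 16.05 = 9.361 mg/L.
Minimum DO = C_s − D_c = 11.5 − 9.361 = 2.139 mg/L.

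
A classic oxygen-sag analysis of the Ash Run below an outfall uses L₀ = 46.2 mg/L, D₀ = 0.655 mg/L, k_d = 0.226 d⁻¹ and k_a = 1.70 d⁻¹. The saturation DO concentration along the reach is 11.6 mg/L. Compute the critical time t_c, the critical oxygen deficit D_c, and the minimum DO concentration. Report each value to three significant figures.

With k_a/k_d = 7.522 and 1 − D₀(k_a−k_d)/(k_d L₀) = 0.9075,
t_c = ln(7.522 × 0.9075) / (1.70 − 0.226) = ln(6.827) / 1.474 = 1.921/1.474 = 1.303 d.
D_c = (k_d/k_a) L₀ e^(−k_d t_c) = (0.226/1.70) × 46.2 × e^(−0.226×1.303) = 0.1329 × 46.2 × 0.7449 = 4.575 mg/L.
Minimum DO = C_s − D_c = 11.6 − 4.575 = 7.025 mg/L.

t_c ≈ 1.30 d; D_c ≈ 4.58 mg/L; min DO ≈ 7.02 mg/L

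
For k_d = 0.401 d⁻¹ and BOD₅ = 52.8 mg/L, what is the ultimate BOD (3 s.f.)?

BOD₅ = L₀(1 − e^(−5k_d)) ⇒ L₀ = BOD₅ / (1 − e^(−5×0.401))
= 52.8 / (1 − 0.1347) = 52.8 / 0.8653 = 61.02 mg/L.

L₀ ≈ 61.0 mg/L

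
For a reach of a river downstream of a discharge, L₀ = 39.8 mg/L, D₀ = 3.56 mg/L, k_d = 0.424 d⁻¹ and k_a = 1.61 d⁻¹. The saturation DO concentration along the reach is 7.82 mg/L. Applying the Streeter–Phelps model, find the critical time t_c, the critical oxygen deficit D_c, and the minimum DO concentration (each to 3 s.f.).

t_c = [1/(k_a−k_d)] ln[(k_a/k_d)(1 − D₀(k_a−k_d)/(k_d L₀))]
= [1/(1.61−0.424)] ln[(1.61/0.424)(1 − 3.56×1.186/(0.424×39.8))]
= (1/1.186) ln[3.797 × 0.7498] = 0.8432 × ln(2.847) = 0.8432 × 1.046 = 0.8822 d.
D_c = (k_d/k_a) L₀ e^(−k_d t_c) = (0.424/1.61) × 39.8 × e^(−0.424×0.8822) = 0.2634 × 39.8 × 0.6879 = 7.211 mg/L.
Minimum DO = C_s − D_c = 7.82 − 7.211 = 0.6094 mg/L.

t_c ≈ 0.882 d; D_c ≈ 7.21 mg/L; min DO ≈ 0.609 mg/L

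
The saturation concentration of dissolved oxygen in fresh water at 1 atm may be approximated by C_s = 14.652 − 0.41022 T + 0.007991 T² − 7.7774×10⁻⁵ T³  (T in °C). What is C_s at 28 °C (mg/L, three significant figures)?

C_s = 14.652 − 0.41022×28 + 0.007991×28² − 7.7774×10⁻⁵×28³ = 7.723 mg/L.

C_s ≈ 7.72 mg/L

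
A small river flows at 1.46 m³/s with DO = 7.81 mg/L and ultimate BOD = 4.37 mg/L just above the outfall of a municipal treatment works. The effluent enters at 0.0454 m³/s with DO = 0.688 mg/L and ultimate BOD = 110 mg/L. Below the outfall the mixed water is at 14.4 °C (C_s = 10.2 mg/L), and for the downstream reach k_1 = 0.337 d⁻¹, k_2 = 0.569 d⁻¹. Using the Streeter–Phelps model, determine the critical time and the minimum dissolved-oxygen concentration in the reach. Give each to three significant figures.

Mixed DO = (1.46×7.81 + 0.0454×0.688)/(1.46+0.0454) = 11.43/1.505 = 7.595 mg/L.
Mixed L₀ = (1.46×4.37 + 0.0454×110)/(1.505) = 11.37/1.505 = 7.556 mg/L.
Initial deficit D₀ = C_s − DO₀ = 10.2 − 7.595 = 2.605 mg/L.
t_c = (1/0.2320) ln[(0.569/0.337)(1 − 2.605×0.2320/(0.337×7.556))] = 4.310 × ln(1.288) = 1.090 d.
D_c = (0.337/0.569) × 7.556 × e^(−0.337×1.090) = 0.5923 × 7.556 × 0.6926 = 3.099 mg/L.
Minimum DO = 10.2 − 3.099 = 7.101 mg/L.

t_c ≈ 1.09 d; minimum DO ≈ 7.10 mg/L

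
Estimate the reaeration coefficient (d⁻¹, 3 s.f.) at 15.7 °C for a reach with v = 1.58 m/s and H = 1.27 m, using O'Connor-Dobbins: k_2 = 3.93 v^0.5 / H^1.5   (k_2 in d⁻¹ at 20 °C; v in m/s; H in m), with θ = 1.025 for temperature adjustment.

k_2 ≈ 3.10 d⁻¹

k_2(20) = 3.93 × 1.58^0.5 / 1.27^1.5 = 3.93 × 1.257 / 1.431 = 3.452 d⁻¹.
k_2(15.7) = 3.452 × 1.025^(15.7−20) = 3.452 × 0.8993 = 3.104 d⁻¹.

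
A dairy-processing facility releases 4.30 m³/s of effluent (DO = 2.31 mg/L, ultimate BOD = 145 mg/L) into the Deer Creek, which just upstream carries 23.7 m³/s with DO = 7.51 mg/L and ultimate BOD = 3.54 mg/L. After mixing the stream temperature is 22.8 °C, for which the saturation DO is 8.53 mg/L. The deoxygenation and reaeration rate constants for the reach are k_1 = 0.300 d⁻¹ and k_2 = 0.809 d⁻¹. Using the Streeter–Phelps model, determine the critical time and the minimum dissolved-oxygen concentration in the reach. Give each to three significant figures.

t_c ≈ 1.69 d; minimum DO ≈ 2.89 mg/L

Mixed DO = (23.7×7.51 + 4.30×2.31)/(23.7+4.30) = 187.9/28.00 = 6.711 mg/L.
Mixed L₀ = (23.7×3.54 + 4.30×145)/(28.00) = 707.4/28.00 = 25.26 mg/L.
Initial deficit D₀ = C_s − DO₀ = 8.53 − 6.711 = 1.819 mg/L.
t_c = (1/0.5090) ln[(0.809/0.300)(1 − 1.819×0.5090/(0.300×25.26))] = 1.965 × ln(2.367) = 1.693 d.
D_c = (0.300/0.809) × 25.26 × e^(−0.300×1.693) = 0.3708 × 25.26 × 0.6017 = 5.638 mg/L.
Minimum DO = 8.53 − 5.638 = 2.892 mg/L.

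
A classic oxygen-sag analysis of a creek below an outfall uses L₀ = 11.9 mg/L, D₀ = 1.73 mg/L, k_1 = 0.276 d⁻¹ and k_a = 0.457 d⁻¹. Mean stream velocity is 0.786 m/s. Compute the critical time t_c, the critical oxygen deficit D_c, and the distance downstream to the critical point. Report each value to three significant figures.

t_c ≈ 2.23 d; D_c ≈ 3.88 mg/L; x_c ≈ 152 km

With k_a/k_1 = 1.656 and 1 − D₀(k_a−k_1)/(k_1 L₀) = 0.9047,
t_c = ln(1.656 × 0.9047) / (0.457 − 0.276) = ln(1.498) / 0.1810 = 0.4041/0.1810 = 2.233 d.
D_c = (k_1/k_a) L₀ e^(−k_1 t_c) = (0.276/0.457) × 11.9 × e^(−0.276×2.233) = 0.6039 × 11.9 × 0.5400 = 3.881 mg/L.
x_c = v t_c = 0.786 m/s × 2.233 d × 86400 s/d = 151600 m ≈ 152 km.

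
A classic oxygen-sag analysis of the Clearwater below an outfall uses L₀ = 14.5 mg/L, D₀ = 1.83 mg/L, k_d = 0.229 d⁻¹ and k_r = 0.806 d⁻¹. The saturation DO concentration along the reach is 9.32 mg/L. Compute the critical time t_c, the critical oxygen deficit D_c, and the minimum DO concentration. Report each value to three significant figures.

At the critical point dD/dt = 0, so k_d L₀ e^(−k_d t) = k_r D. Substituting D(t) from the Streeter–Phelps equation and solving for t gives
t_c = ln[(k_r/k_d)(1 − D₀(k_r−k_d)/(k_d L₀))] / (k_r−k_d).
Here k_r−k_d = 0.5770 d⁻¹ and 1 − D₀(k_r−k_d)/(k_d L₀) = 1 − 1.83×0.5770/(0.229×14.5) = 0.6820, so
t_c = ln(3.520 × 0.6820) / 0.5770 = 0.8756 / 0.5770 = 1.518 d.
D_c = (k_d/k_r) L₀ e^(−k_d t_c) = (0.229/0.806) × 14.5 × e^(−0.229×1.518) = 0.2841 × 14.5 × 0.7064 = 2.910 mg/L.
Minimum DO = C_s − D_c = 9.32 − 2.910 = 6.410 mg/L.

t_c ≈ 1.52 d; D_c ≈ 2.91 mg/L; min DO ≈ 6.41 mg/L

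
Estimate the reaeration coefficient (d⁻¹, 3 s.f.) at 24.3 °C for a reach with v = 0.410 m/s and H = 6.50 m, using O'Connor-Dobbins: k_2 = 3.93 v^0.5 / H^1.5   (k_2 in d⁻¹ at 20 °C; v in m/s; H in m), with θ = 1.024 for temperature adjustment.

k_2 ≈ 0.168 d⁻¹

k_2(20) = 3.93 × 0.410^0.5 / 6.50^1.5 = 3.93 × 0.6403 / 16.57 = 0.1518 d⁻¹.
k_2(24.3) = 0.1518 × 1.024^(24.3−20) = 0.1518 × 1.107 = 0.1682 d⁻¹.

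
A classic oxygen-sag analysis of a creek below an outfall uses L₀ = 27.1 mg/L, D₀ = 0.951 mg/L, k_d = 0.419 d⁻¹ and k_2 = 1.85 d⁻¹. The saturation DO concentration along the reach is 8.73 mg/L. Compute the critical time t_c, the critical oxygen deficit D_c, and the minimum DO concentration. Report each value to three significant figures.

t_c ≈ 0.949 d; D_c ≈ 4.12 mg/L; min DO ≈ 4.61 mg/L

At the critical point dD/dt = 0, so k_d L₀ e^(−k_d t) = k_2 D. Substituting D(t) from the Streeter–Phelps equation and solving for t gives
t_c = ln[(k_2/k_d)(1 − D₀(k_2−k_d)/(k_d L₀))] / (k_2−k_d).
Here k_2−k_d = 1.431 d⁻¹ and 1 − D₀(k_2−k_d)/(k_d L₀) = 1 − 0.951×1.431/(0.419×27.1) = 0.8802, so
t_c = ln(4.415 × 0.8802) / 1.431 = 1.357 / 1.431 = 0.9486 d.
D_c = (k_d/k_2) L₀ e^(−k_d t_c) = (0.419/1.85) × 27.1 × e^(−0.419×0.9486) = 0.2265 × 27.1 × 0.6720 = 4.125 mg/L.
Minimum DO = C_s − D_c = 8.73 − 4.125 = 4.605 mg/L.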